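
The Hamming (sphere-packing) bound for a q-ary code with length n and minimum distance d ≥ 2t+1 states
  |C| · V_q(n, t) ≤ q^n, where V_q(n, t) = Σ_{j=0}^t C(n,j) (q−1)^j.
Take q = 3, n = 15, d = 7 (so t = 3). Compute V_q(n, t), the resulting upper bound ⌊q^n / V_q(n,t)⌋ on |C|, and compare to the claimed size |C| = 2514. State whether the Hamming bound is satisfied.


V_q(n, t) = 4091, q^n = 14348907, Hamming bound = 3507, |C| = 2514 ≤ bound (satisfied).

Step 1: Compute V_q(n, t) = Σ_{j=0}^3 C(n, j) (q−1)^j.
  j = 0: C(15,0)·(2)^0 = 1·1 = 1.
  j = 1: C(15,1)·(2)^1 = 15·2 = 30.
  j = 2: C(15,2)·(2)^2 = 105·4 = 420.
  j = 3: C(15,3)·(2)^3 = 455·8 = 3640.
  V_q(n, t) = 1 + 30 + 420 + 3640 = 4091.
Step 2: q^n = 3^15 = 14348907.
Step 3: Hamming bound ⌊q^n / V_q(n,t)⌋ = ⌊14348907/4091⌋ = 3507.
Step 4: Compare |C| = 2514 to 3507: satisfied.
The claimed |C| lies below the Hamming bound.


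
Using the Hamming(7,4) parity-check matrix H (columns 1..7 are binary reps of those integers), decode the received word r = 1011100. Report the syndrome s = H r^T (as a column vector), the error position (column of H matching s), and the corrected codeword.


s = (0, 1, 1)^T, error position = 3, corrected codeword c = 1001100

Compute s = H r^T mod 2 one row at a time:
  s_1 = 1 + 1 + 0 + 0 = 2 ≡ 0 (mod 2).
  s_2 = 0 + 1 + 0 + 0 = 1 ≡ 1 (mod 2).
  s_3 = 1 + 1 + 1 + 0 = 3 ≡ 1 (mod 2).
s = (0, 1, 1)^T — this equals column 3 of H (binary 011), so error is at position 3.
Correct: flip bit 3 of r = 1011100 to get c = 1001100.


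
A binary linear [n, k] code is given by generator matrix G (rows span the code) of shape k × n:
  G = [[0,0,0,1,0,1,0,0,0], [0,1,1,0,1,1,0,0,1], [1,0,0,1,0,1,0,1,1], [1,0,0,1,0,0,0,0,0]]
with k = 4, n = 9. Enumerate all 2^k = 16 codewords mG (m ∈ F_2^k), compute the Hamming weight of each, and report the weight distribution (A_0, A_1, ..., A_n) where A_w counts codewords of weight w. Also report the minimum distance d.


Weight distribution: A_0 = 1, A_2 = 3, A_3 = 3, A_4 = 1, A_5 = 4, A_6 = 3, A_7 = 1. Minimum distance d = 2.

Enumerate all 2^4 = 16 messages m ∈ F_2^4.
For each, compute codeword c = mG in F_2^9, then tally its weight.
  m = 0000 → c = 000000000, weight = 0.
  m = 1000 → c = 000101000, weight = 2.
  m = 0100 → c = 011011001, weight = 5.
  m = 1100 → c = 011110001, weight = 5.
  m = 0010 → c = 100101011, weight = 5.
  m = 1010 → c = 100000011, weight = 3.
  m = 0110 → c = 111110010, weight = 6.
  m = 1110 → c = 111011010, weight = 6.
  m = 0001 → c = 100100000, weight = 2.
  m = 1001 → c = 100001000, weight = 2.
  m = 0101 → c = 111111001, weight = 7.
  m = 1101 → c = 111010001, weight = 5.
  m = 0011 → c = 000001011, weight = 3.
  m = 1011 → c = 000100011, weight = 3.
  m = 0111 → c = 011010010, weight = 4.
  m = 1111 → c = 011111010, weight = 6.
Tally weights:
  weight 0: 1 codewords.
  weight 2: 3 codewords.
  weight 3: 3 codewords.
  weight 4: 1 codewords.
  weight 5: 4 codewords.
  weight 6: 3 codewords.
  weight 7: 1 codewords.
Minimum distance d = smallest w > 0 with A_w > 0 = 2.
Sanity: Σ A_w = 16 = 2^4 = 16 ✓.


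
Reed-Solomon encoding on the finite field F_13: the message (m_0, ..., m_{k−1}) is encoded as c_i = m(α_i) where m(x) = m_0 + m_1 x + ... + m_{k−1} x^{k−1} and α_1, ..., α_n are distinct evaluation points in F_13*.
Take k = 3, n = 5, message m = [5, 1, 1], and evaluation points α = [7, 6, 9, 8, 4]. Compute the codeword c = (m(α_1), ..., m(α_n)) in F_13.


c = [9, 8, 4, 12, 12]

Message polynomial: m(x) = 5 + 1·x + 1·x^2 (mod 13).
For each evaluation point α_i, compute m(α_i) mod 13:
  α_1 = 7: Horner steps 1 → 8 → 9, so m(7) = 9.
  α_2 = 6: Horner steps 1 → 7 → 8, so m(6) = 8.
  α_3 = 9: Horner steps 1 → 10 → 4, so m(9) = 4.
  α_4 = 8: Horner steps 1 → 9 → 12, so m(8) = 12.
  α_5 = 4: Horner steps 1 → 5 → 12, so m(4) = 12.
Codeword c = [9, 8, 4, 12, 12] ∈ F_13^5.


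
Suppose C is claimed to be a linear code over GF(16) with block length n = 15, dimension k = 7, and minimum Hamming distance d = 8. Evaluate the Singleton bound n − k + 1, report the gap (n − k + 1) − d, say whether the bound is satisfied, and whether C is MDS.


Singleton RHS = n − k + 1 = 9, slack = 1, bound satisfied, not MDS.

Singleton bound: d ≤ n − k + 1.
Here n = 15, k = 7, so n − k + 1 = 9.
Given d = 8, check d ≤ 9: YES.
Slack = (n − k + 1) − d = 1.
The code is NOT MDS (slack = 1 > 0).
Description: the claimed parameters are [15, 7, 8]_16; such a code would be non-MDS.


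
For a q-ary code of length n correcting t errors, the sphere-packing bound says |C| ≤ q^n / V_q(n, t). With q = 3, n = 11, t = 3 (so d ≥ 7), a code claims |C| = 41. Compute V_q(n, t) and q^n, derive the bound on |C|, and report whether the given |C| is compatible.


V_q(n, t) = 1563, q^n = 177147, Hamming bound = 113, |C| = 41 ≤ bound (satisfied).

Step 1: Compute V_q(n, t) = Σ_{j=0}^3 C(n, j) (q−1)^j.
  j = 0: C(11,0)·(2)^0 = 1·1 = 1.
  j = 1: C(11,1)·(2)^1 = 11·2 = 22.
  j = 2: C(11,2)·(2)^2 = 55·4 = 220.
  j = 3: C(11,3)·(2)^3 = 165·8 = 1320.
  V_q(n, t) = 1 + 22 + 220 + 1320 = 1563.
Step 2: q^n = 3^11 = 177147.
Step 3: Hamming bound ⌊q^n / V_q(n,t)⌋ = ⌊177147/1563⌋ = 113.
Step 4: Compare |C| = 41 to 113: satisfied.
The claimed |C| lies below the Hamming bound.


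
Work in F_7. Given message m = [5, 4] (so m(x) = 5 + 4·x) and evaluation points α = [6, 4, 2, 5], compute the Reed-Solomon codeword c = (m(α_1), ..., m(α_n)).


c = [1, 0, 6, 4]

Message polynomial: m(x) = 5 + 4·x (mod 7).
For each evaluation point α_i, compute m(α_i) mod 7:
  α_1 = 6: Horner steps 4 → 1, so m(6) = 1.
  α_2 = 4: Horner steps 4 → 0, so m(4) = 0.
  α_3 = 2: Horner steps 4 → 6, so m(2) = 6.
  α_4 = 5: Horner steps 4 → 4, so m(5) = 4.
Codeword c = [1, 0, 6, 4] ∈ F_7^4.


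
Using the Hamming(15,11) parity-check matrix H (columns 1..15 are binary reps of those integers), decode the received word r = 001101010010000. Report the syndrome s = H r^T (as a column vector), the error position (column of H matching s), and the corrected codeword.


s = (0, 0, 1, 0)^T, error position = 2, corrected codeword c = 011101010010000

Compute s = H r^T mod 2 one row at a time:
  s_1 = 1 + 0 + 0 + 1 + 0 + 0 + 0 + 0 = 2 ≡ 0 (mod 2).
  s_2 = 1 + 0 + 1 + 0 + 0 + 0 + 0 + 0 = 2 ≡ 0 (mod 2).
  s_3 = 0 + 1 + 1 + 0 + 0 + 1 + 0 + 0 = 3 ≡ 1 (mod 2).
  s_4 = 0 + 1 + 0 + 0 + 0 + 1 + 0 + 0 = 2 ≡ 0 (mod 2).
s = (0, 0, 1, 0)^T — this equals column 2 of H (binary 0010), so error is at position 2.
Correct: flip bit 2 of r = 001101010010000 to get c = 011101010010000.


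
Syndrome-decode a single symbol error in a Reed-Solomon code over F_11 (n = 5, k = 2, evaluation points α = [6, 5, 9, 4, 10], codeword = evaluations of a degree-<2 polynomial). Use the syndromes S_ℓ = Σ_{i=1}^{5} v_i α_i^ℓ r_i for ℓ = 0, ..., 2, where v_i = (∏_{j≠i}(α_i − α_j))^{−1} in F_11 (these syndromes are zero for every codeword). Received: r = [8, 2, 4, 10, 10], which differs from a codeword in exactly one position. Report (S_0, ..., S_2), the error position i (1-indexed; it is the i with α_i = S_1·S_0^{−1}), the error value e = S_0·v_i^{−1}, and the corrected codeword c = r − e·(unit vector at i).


S = (5, 9, 3), error at position 4, error magnitude e = 3, c = [8, 2, 4, 7, 10].

Step 1: column multipliers v_i = (∏_{j≠i}(α_i − α_j))^{−1} mod 11.
  i = 1 (α = 6): (6−5)(6−9)(6−4)(6−10) = 1·(−3)·2·(−4) = 24 ≡ 2, so v_1 = 2^{−1} = 6 (mod 11).
  i = 2 (α = 5): (5−6)(5−9)(5−4)(5−10) = (−1)·(−4)·1·(−5) = −20 ≡ 2, so v_2 = 2^{−1} = 6 (mod 11).
  i = 3 (α = 9): (9−6)(9−5)(9−4)(9−10) = 3·4·5·(−1) = −60 ≡ 6, so v_3 = 6^{−1} = 2 (mod 11).
  i = 4 (α = 4): (4−6)(4−5)(4−9)(4−10) = (−2)·(−1)·(−5)·(−6) = 60 ≡ 5, so v_4 = 5^{−1} = 9 (mod 11).
  i = 5 (α = 10): (10−6)(10−5)(10−9)(10−4) = 4·5·1·6 = 120 ≡ 10, so v_5 = 10^{−1} = 10 (mod 11).
  v = [6, 6, 2, 9, 10].
Step 2: syndromes of r = [8, 2, 4, 10, 10] (all sums mod 11).
  S_0 = Σ v_i r_i = 6·8 + 6·2 + 2·4 + 9·10 + 10·10 = 258 ≡ 5.
  S_1 = Σ v_i α_i r_i = 6·6·8 + 6·5·2 + 2·9·4 + 9·4·10 + 10·10·10 = 1780 ≡ 9.
  α_i^2 mod 11 = [3, 3, 4, 5, 1].
  S_2 = Σ v_i α_i^2 r_i = 6·3·8 + 6·3·2 + 2·4·4 + 9·5·10 + 10·1·10 = 762 ≡ 3.
  S = (5, 9, 3) ≠ 0, so r is not a codeword (an error is present).
Step 3: locate the error. For a single error e at position i, S_ℓ = v_i·e·α_i^ℓ, so α_err = S_1/S_0.
  S_0^{−1} = 5^{−1} = 9 (mod 11), so α_err = 9·9 = 81 ≡ 4 = α_4. Error position i = 4.
  Consistency check: S_2/S_1 = 3·5 = 15 ≡ 4 = α_err ✓ (single-error assumption holds).
Step 4: error magnitude e = S_0/v_4 = S_0·∏_{j≠4}(α_4 − α_j) = 5·5 = 25 ≡ 3 (mod 11).
Step 5: correct position 4: c_4 = r_4 − e = 10 − 3 ≡ 7 (mod 11). Hence c = [8, 2, 4, 7, 10].
  Check: interpolating c through the α_i gives m(x) = 5 + 6·x (degree < 2) with m(α_i) = c_i for every i, so c is indeed a codeword.


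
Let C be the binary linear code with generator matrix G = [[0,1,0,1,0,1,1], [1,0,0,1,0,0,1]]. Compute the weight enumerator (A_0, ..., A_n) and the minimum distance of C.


Weight distribution: A_0 = 1, A_3 = 2, A_4 = 1. Minimum distance d = 3.

Enumerate all 2^2 = 4 messages m ∈ F_2^2.
For each, compute codeword c = mG in F_2^7, then tally its weight.
  m = 00 → c = 0000000, weight = 0.
  m = 10 → c = 0101011, weight = 4.
  m = 01 → c = 1001001, weight = 3.
  m = 11 → c = 1100010, weight = 3.
Tally weights:
  weight 0: 1 codewords.
  weight 3: 2 codewords.
  weight 4: 1 codewords.
Minimum distance d = smallest w > 0 with A_w > 0 = 3.
Sanity: Σ A_w = 4 = 2^2 = 4 ✓.


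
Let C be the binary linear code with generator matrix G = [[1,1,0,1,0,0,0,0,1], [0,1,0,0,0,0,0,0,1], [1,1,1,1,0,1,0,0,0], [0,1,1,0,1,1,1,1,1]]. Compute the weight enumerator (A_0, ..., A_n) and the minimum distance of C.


Weight distribution: A_0 = 1, A_2 = 2, A_3 = 2, A_4 = 3, A_5 = 3, A_6 = 2, A_7 = 2, A_9 = 1. Minimum distance d = 2.

Enumerate all 2^4 = 16 messages m ∈ F_2^4.
For each, compute codeword c = mG in F_2^9, then tally its weight.
  m = 0000 → c = 000000000, weight = 0.
  m = 1000 → c = 110100001, weight = 4.
  m = 0100 → c = 010000001, weight = 2.
  m = 1100 → c = 100100000, weight = 2.
  m = 0010 → c = 111101000, weight = 5.
  m = 1010 → c = 001001001, weight = 3.
  m = 0110 → c = 101101001, weight = 5.
  m = 1110 → c = 011001000, weight = 3.
  m = 0001 → c = 011011111, weight = 7.
  m = 1001 → c = 101111110, weight = 7.
  m = 0101 → c = 001011110, weight = 5.
  m = 1101 → c = 111111111, weight = 9.
  m = 0011 → c = 100110111, weight = 6.
  m = 1011 → c = 010010110, weight = 4.
  m = 0111 → c = 110110110, weight = 6.
  m = 1111 → c = 000010111, weight = 4.
Tally weights:
  weight 0: 1 codewords.
  weight 2: 2 codewords.
  weight 3: 2 codewords.
  weight 4: 3 codewords.
  weight 5: 3 codewords.
  weight 6: 2 codewords.
  weight 7: 2 codewords.
  weight 9: 1 codewords.
Minimum distance d = smallest w > 0 with A_w > 0 = 2.
Sanity: Σ A_w = 16 = 2^4 = 16 ✓.


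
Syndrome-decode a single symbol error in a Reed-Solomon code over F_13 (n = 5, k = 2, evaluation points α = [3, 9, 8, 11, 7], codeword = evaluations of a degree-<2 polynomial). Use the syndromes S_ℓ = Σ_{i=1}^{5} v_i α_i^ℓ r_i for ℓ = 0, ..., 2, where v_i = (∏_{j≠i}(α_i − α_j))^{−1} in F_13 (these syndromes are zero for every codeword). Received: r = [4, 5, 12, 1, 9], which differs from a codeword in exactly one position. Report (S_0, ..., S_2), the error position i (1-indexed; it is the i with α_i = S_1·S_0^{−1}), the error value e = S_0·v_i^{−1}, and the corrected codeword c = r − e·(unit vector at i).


S = (9, 7, 4), error at position 3, error magnitude e = 5, c = [4, 5, 7, 1, 9].

Step 1: column multipliers v_i = (∏_{j≠i}(α_i − α_j))^{−1} mod 13.
  i = 1 (α = 3): (3−9)(3−8)(3−11)(3−7) = (−6)·(−5)·(−8)·(−4) = 960 ≡ 11, so v_1 = 11^{−1} = 6 (mod 13).
  i = 2 (α = 9): (9−3)(9−8)(9−11)(9−7) = 6·1·(−2)·2 = −24 ≡ 2, so v_2 = 2^{−1} = 7 (mod 13).
  i = 3 (α = 8): (8−3)(8−9)(8−11)(8−7) = 5·(−1)·(−3)·1 = 15 ≡ 2, so v_3 = 2^{−1} = 7 (mod 13).
  i = 4 (α = 11): (11−3)(11−9)(11−8)(11−7) = 8·2·3·4 = 192 ≡ 10, so v_4 = 10^{−1} = 4 (mod 13).
  i = 5 (α = 7): (7−3)(7−9)(7−8)(7−11) = 4·(−2)·(−1)·(−4) = −32 ≡ 7, so v_5 = 7^{−1} = 2 (mod 13).
  v = [6, 7, 7, 4, 2].
Step 2: syndromes of r = [4, 5, 12, 1, 9] (all sums mod 13).
  S_0 = Σ v_i r_i = 6·4 + 7·5 + 7·12 + 4·1 + 2·9 = 165 ≡ 9.
  S_1 = Σ v_i α_i r_i = 6·3·4 + 7·9·5 + 7·8·12 + 4·11·1 + 2·7·9 = 1229 ≡ 7.
  α_i^2 mod 13 = [9, 3, 12, 4, 10].
  S_2 = Σ v_i α_i^2 r_i = 6·9·4 + 7·3·5 + 7·12·12 + 4·4·1 + 2·10·9 = 1525 ≡ 4.
  S = (9, 7, 4) ≠ 0, so r is not a codeword (an error is present).
Step 3: locate the error. For a single error e at position i, S_ℓ = v_i·e·α_i^ℓ, so α_err = S_1/S_0.
  S_0^{−1} = 9^{−1} = 3 (mod 13), so α_err = 7·3 = 21 ≡ 8 = α_3. Error position i = 3.
  Consistency check: S_2/S_1 = 4·2 = 8 ≡ 8 = α_err ✓ (single-error assumption holds).
Step 4: error magnitude e = S_0/v_3 = S_0·∏_{j≠3}(α_3 − α_j) = 9·2 = 18 ≡ 5 (mod 13).
Step 5: correct position 3: c_3 = r_3 − e = 12 − 5 ≡ 7 (mod 13). Hence c = [4, 5, 7, 1, 9].
  Check: interpolating c through the α_i gives m(x) = 10 + 11·x (degree < 2) with m(α_i) = c_i for every i, so c is indeed a codeword.


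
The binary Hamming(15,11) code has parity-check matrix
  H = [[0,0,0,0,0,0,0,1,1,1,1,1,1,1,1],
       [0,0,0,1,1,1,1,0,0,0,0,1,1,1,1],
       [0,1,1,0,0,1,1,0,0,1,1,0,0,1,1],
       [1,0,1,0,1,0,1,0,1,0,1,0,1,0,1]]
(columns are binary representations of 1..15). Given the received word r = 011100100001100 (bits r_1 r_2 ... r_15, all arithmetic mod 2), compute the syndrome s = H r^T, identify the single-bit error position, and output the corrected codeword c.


s = (0, 0, 1, 1)^T, error position = 3, corrected codeword c = 010100100001100

Compute s = H r^T mod 2 one row at a time:
  s_1 = 0 + 0 + 0 + 0 + 1 + 1 + 0 + 0 = 2 ≡ 0 (mod 2).
  s_2 = 1 + 0 + 0 + 1 + 1 + 1 + 0 + 0 = 4 ≡ 0 (mod 2).
  s_3 = 1 + 1 + 0 + 1 + 0 + 0 + 0 + 0 = 3 ≡ 1 (mod 2).
  s_4 = 0 + 1 + 0 + 1 + 0 + 0 + 1 + 0 = 3 ≡ 1 (mod 2).
s = (0, 0, 1, 1)^T — this equals column 3 of H (binary 0011), so error is at position 3.
Correct: flip bit 3 of r = 011100100001100 to get c = 010100100001100.


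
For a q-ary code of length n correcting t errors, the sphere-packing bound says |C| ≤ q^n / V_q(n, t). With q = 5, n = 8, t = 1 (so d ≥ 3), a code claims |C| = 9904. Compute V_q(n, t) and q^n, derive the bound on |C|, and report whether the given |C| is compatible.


V_q(n, t) = 33, q^n = 390625, Hamming bound = 11837, |C| = 9904 ≤ bound (satisfied).

Step 1: Compute V_q(n, t) = Σ_{j=0}^1 C(n, j) (q−1)^j.
  j = 0: C(8,0)·(4)^0 = 1·1 = 1.
  j = 1: C(8,1)·(4)^1 = 8·4 = 32.
  V_q(n, t) = 1 + 32 = 33.
Step 2: q^n = 5^8 = 390625.
Step 3: Hamming bound ⌊q^n / V_q(n,t)⌋ = ⌊390625/33⌋ = 11837.
Step 4: Compare |C| = 9904 to 11837: satisfied.
The claimed |C| lies below the Hamming bound.


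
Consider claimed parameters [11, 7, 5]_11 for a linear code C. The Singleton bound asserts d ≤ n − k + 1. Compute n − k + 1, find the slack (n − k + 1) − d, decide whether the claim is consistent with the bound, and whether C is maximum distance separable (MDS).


Singleton RHS = n − k + 1 = 5, slack = 0, bound satisfied, MDS.

Singleton bound: d ≤ n − k + 1.
Here n = 11, k = 7, so n − k + 1 = 5.
Given d = 5, check d ≤ 5: YES.
Slack = (n − k + 1) − d = 0.
The code is MDS (slack = 0).
Description: the claimed parameters are [11, 7, 5]_11; such a code would be MDS (meets Singleton bound).


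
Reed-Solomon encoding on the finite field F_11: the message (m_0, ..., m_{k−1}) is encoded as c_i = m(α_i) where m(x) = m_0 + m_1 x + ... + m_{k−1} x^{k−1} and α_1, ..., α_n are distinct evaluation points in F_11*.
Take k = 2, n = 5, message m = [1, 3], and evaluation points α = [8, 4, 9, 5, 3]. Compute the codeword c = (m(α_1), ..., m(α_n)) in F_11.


c = [3, 2, 6, 5, 10]

Message polynomial: m(x) = 1 + 3·x (mod 11).
For each evaluation point α_i, compute m(α_i) mod 11:
  α_1 = 8: Horner steps 3 → 3, so m(8) = 3.
  α_2 = 4: Horner steps 3 → 2, so m(4) = 2.
  α_3 = 9: Horner steps 3 → 6, so m(9) = 6.
  α_4 = 5: Horner steps 3 → 5, so m(5) = 5.
  α_5 = 3: Horner steps 3 → 10, so m(3) = 10.
Codeword c = [3, 2, 6, 5, 10] ∈ F_11^5.


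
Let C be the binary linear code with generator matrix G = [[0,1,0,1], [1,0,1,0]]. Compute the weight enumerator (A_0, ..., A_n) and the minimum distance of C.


Weight distribution: A_0 = 1, A_2 = 2, A_4 = 1. Minimum distance d = 2.

Enumerate all 2^2 = 4 messages m ∈ F_2^2.
For each, compute codeword c = mG in F_2^4, then tally its weight.
  m = 00 → c = 0000, weight = 0.
  m = 10 → c = 0101, weight = 2.
  m = 01 → c = 1010, weight = 2.
  m = 11 → c = 1111, weight = 4.
Tally weights:
  weight 0: 1 codewords.
  weight 2: 2 codewords.
  weight 4: 1 codewords.
Minimum distance d = smallest w > 0 with A_w > 0 = 2.
Sanity: Σ A_w = 4 = 2^2 = 4 ✓.


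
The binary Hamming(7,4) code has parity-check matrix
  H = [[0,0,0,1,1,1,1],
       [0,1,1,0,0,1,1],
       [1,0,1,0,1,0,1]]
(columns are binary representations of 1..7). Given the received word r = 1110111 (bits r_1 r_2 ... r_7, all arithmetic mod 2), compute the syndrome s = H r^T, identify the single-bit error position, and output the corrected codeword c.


s = (1, 0, 0)^T, error position = 4, corrected codeword c = 1111111

Compute s = H r^T mod 2 one row at a time:
  s_1 = 0 + 1 + 1 + 1 = 3 ≡ 1 (mod 2).
  s_2 = 1 + 1 + 1 + 1 = 4 ≡ 0 (mod 2).
  s_3 = 1 + 1 + 1 + 1 = 4 ≡ 0 (mod 2).
s = (1, 0, 0)^T — this equals column 4 of H (binary 100), so error is at position 4.
Correct: flip bit 4 of r = 1110111 to get c = 1111111.


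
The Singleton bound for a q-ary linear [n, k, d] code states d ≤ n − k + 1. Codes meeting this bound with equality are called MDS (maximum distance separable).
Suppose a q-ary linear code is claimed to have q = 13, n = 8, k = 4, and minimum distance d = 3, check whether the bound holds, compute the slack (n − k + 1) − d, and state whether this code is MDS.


Singleton RHS = n − k + 1 = 5, slack = 2, bound satisfied, not MDS.

Singleton bound: d ≤ n − k + 1.
Here n = 8, k = 4, so n − k + 1 = 5.
Given d = 3, check d ≤ 5: YES.
Slack = (n − k + 1) − d = 2.
The code is NOT MDS (slack = 2 > 0).
Description: the claimed parameters are [8, 4, 3]_13; such a code would be non-MDS.


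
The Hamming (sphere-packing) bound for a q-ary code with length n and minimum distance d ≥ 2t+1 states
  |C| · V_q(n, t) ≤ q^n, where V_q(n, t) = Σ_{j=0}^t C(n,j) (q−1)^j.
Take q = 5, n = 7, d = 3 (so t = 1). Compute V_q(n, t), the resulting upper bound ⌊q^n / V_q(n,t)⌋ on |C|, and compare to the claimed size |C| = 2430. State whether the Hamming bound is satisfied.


V_q(n, t) = 29, q^n = 78125, Hamming bound = 2693, |C| = 2430 ≤ bound (satisfied).

Step 1: Compute V_q(n, t) = Σ_{j=0}^1 C(n, j) (q−1)^j.
  j = 0: C(7,0)·(4)^0 = 1·1 = 1.
  j = 1: C(7,1)·(4)^1 = 7·4 = 28.
  V_q(n, t) = 1 + 28 = 29.
Step 2: q^n = 5^7 = 78125.
Step 3: Hamming bound ⌊q^n / V_q(n,t)⌋ = ⌊78125/29⌋ = 2693.
Step 4: Compare |C| = 2430 to 2693: satisfied.
The claimed |C| lies below the Hamming bound.


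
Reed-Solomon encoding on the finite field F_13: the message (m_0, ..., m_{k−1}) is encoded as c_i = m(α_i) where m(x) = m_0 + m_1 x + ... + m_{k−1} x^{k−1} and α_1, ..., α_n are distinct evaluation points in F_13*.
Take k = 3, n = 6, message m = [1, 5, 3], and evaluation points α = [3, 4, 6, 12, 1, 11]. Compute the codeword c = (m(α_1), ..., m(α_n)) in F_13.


c = [4, 4, 9, 12, 9, 3]

Message polynomial: m(x) = 1 + 5·x + 3·x^2 (mod 13).
For each evaluation point α_i, compute m(α_i) mod 13:
  α_1 = 3: Horner steps 3 → 1 → 4, so m(3) = 4.
  α_2 = 4: Horner steps 3 → 4 → 4, so m(4) = 4.
  α_3 = 6: Horner steps 3 → 10 → 9, so m(6) = 9.
  α_4 = 12: Horner steps 3 → 2 → 12, so m(12) = 12.
  α_5 = 1: Horner steps 3 → 8 → 9, so m(1) = 9.
  α_6 = 11: Horner steps 3 → 12 → 3, so m(11) = 3.
Codeword c = [4, 4, 9, 12, 9, 3] ∈ F_13^6.


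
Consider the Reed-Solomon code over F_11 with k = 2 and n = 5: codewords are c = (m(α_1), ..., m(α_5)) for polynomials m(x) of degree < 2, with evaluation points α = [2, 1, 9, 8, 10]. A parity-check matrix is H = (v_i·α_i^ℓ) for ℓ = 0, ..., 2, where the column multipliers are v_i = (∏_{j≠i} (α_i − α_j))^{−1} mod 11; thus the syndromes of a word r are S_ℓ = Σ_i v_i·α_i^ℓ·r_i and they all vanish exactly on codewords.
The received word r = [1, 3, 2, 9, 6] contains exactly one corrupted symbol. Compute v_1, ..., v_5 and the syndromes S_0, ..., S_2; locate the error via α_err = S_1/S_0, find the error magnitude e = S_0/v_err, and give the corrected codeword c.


S = (1, 2, 4), error at position 1, error magnitude e = 5, c = [7, 3, 2, 9, 6].

Step 1: column multipliers v_i = (∏_{j≠i}(α_i − α_j))^{−1} mod 11.
  i = 1 (α = 2): (2−1)(2−9)(2−8)(2−10) = 1·(−7)·(−6)·(−8) = −336 ≡ 5, so v_1 = 5^{−1} = 9 (mod 11).
  i = 2 (α = 1): (1−2)(1−9)(1−8)(1−10) = (−1)·(−8)·(−7)·(−9) = 504 ≡ 9, so v_2 = 9^{−1} = 5 (mod 11).
  i = 3 (α = 9): (9−2)(9−1)(9−8)(9−10) = 7·8·1·(−1) = −56 ≡ 10, so v_3 = 10^{−1} = 10 (mod 11).
  i = 4 (α = 8): (8−2)(8−1)(8−9)(8−10) = 6·7·(−1)·(−2) = 84 ≡ 7, so v_4 = 7^{−1} = 8 (mod 11).
  i = 5 (α = 10): (10−2)(10−1)(10−9)(10−8) = 8·9·1·2 = 144 ≡ 1, so v_5 = 1^{−1} = 1 (mod 11).
  v = [9, 5, 10, 8, 1].
Step 2: syndromes of r = [1, 3, 2, 9, 6] (all sums mod 11).
  S_0 = Σ v_i r_i = 9·1 + 5·3 + 10·2 + 8·9 + 1·6 = 122 ≡ 1.
  S_1 = Σ v_i α_i r_i = 9·2·1 + 5·1·3 + 10·9·2 + 8·8·9 + 1·10·6 = 849 ≡ 2.
  α_i^2 mod 11 = [4, 1, 4, 9, 1].
  S_2 = Σ v_i α_i^2 r_i = 9·4·1 + 5·1·3 + 10·4·2 + 8·9·9 + 1·1·6 = 785 ≡ 4.
  S = (1, 2, 4) ≠ 0, so r is not a codeword (an error is present).
Step 3: locate the error. For a single error e at position i, S_ℓ = v_i·e·α_i^ℓ, so α_err = S_1/S_0.
  S_0^{−1} = 1^{−1} = 1 (mod 11), so α_err = 2·1 = 2 ≡ 2 = α_1. Error position i = 1.
  Consistency check: S_2/S_1 = 4·6 = 24 ≡ 2 = α_err ✓ (single-error assumption holds).
Step 4: error magnitude e = S_0/v_1 = S_0·∏_{j≠1}(α_1 − α_j) = 1·5 = 5 ≡ 5 (mod 11).
Step 5: correct position 1: c_1 = r_1 − e = 1 − 5 ≡ 7 (mod 11). Hence c = [7, 3, 2, 9, 6].
  Check: interpolating c through the α_i gives m(x) = 10 + 4·x (degree < 2) with m(α_i) = c_i for every i, so c is indeed a codeword.


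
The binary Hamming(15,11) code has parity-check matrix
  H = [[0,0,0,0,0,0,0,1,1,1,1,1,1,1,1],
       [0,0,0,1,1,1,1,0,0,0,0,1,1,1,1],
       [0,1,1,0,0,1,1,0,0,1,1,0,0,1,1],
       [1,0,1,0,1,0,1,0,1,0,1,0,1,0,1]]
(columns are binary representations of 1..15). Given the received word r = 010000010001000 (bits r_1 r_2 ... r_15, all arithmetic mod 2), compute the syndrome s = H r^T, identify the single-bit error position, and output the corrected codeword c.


s = (0, 1, 1, 0)^T, error position = 6, corrected codeword c = 010001010001000

Compute s = H r^T mod 2 one row at a time:
  s_1 = 1 + 0 + 0 + 0 + 1 + 0 + 0 + 0 = 2 ≡ 0 (mod 2).
  s_2 = 0 + 0 + 0 + 0 + 1 + 0 + 0 + 0 = 1 ≡ 1 (mod 2).
  s_3 = 1 + 0 + 0 + 0 + 0 + 0 + 0 + 0 = 1 ≡ 1 (mod 2).
  s_4 = 0 + 0 + 0 + 0 + 0 + 0 + 0 + 0 = 0 ≡ 0 (mod 2).
s = (0, 1, 1, 0)^T — this equals column 6 of H (binary 0110), so error is at position 6.
Correct: flip bit 6 of r = 010000010001000 to get c = 010001010001000.


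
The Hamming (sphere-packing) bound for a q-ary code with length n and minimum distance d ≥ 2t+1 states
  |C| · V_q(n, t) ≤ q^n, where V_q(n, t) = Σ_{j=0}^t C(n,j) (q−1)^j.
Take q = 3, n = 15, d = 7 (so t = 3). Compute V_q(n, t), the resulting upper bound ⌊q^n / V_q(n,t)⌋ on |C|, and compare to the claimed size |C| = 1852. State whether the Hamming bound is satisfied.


V_q(n, t) = 4091, q^n = 14348907, Hamming bound = 3507, |C| = 1852 ≤ bound (satisfied).

Step 1: Compute V_q(n, t) = Σ_{j=0}^3 C(n, j) (q−1)^j.
  j = 0: C(15,0)·(2)^0 = 1·1 = 1.
  j = 1: C(15,1)·(2)^1 = 15·2 = 30.
  j = 2: C(15,2)·(2)^2 = 105·4 = 420.
  j = 3: C(15,3)·(2)^3 = 455·8 = 3640.
  V_q(n, t) = 1 + 30 + 420 + 3640 = 4091.
Step 2: q^n = 3^15 = 14348907.
Step 3: Hamming bound ⌊q^n / V_q(n,t)⌋ = ⌊14348907/4091⌋ = 3507.
Step 4: Compare |C| = 1852 to 3507: satisfied.
The claimed |C| lies below the Hamming bound.


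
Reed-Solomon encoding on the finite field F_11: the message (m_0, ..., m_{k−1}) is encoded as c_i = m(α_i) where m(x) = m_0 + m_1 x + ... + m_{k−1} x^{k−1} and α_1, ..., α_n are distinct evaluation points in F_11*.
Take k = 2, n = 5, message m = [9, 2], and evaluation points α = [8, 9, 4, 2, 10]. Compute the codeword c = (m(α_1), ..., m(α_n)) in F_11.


c = [3, 5, 6, 2, 7]

Message polynomial: m(x) = 9 + 2·x (mod 11).
For each evaluation point α_i, compute m(α_i) mod 11:
  α_1 = 8: Horner steps 2 → 3, so m(8) = 3.
  α_2 = 9: Horner steps 2 → 5, so m(9) = 5.
  α_3 = 4: Horner steps 2 → 6, so m(4) = 6.
  α_4 = 2: Horner steps 2 → 2, so m(2) = 2.
  α_5 = 10: Horner steps 2 → 7, so m(10) = 7.
Codeword c = [3, 5, 6, 2, 7] ∈ F_11^5.


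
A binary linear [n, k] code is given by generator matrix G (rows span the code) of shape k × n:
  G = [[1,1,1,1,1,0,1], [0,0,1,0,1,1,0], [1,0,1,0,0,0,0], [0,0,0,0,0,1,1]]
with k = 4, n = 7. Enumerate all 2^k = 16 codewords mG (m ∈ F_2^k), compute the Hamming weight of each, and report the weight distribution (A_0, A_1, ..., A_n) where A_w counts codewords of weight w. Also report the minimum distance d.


Weight distribution: A_0 = 1, A_2 = 2, A_3 = 6, A_4 = 3, A_5 = 2, A_6 = 2. Minimum distance d = 2.

Enumerate all 2^4 = 16 messages m ∈ F_2^4.
For each, compute codeword c = mG in F_2^7, then tally its weight.
  m = 0000 → c = 0000000, weight = 0.
  m = 1000 → c = 1111101, weight = 6.
  m = 0100 → c = 0010110, weight = 3.
  m = 1100 → c = 1101011, weight = 5.
  m = 0010 → c = 1010000, weight = 2.
  m = 1010 → c = 0101101, weight = 4.
  m = 0110 → c = 1000110, weight = 3.
  m = 1110 → c = 0111011, weight = 5.
  m = 0001 → c = 0000011, weight = 2.
  m = 1001 → c = 1111110, weight = 6.
  m = 0101 → c = 0010101, weight = 3.
  m = 1101 → c = 1101000, weight = 3.
  m = 0011 → c = 1010011, weight = 4.
  m = 1011 → c = 0101110, weight = 4.
  m = 0111 → c = 1000101, weight = 3.
  m = 1111 → c = 0111000, weight = 3.
Tally weights:
  weight 0: 1 codewords.
  weight 2: 2 codewords.
  weight 3: 6 codewords.
  weight 4: 3 codewords.
  weight 5: 2 codewords.
  weight 6: 2 codewords.
Minimum distance d = smallest w > 0 with A_w > 0 = 2.
Sanity: Σ A_w = 16 = 2^4 = 16 ✓.


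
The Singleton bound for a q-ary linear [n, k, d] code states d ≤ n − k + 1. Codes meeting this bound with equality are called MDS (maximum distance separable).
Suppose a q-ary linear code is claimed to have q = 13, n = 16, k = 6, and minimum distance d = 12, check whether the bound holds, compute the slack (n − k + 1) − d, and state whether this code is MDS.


Singleton RHS = n − k + 1 = 11, slack = -1, bound violated (no such code; not MDS).

Singleton bound: d ≤ n − k + 1.
Here n = 16, k = 6, so n − k + 1 = 11.
Given d = 12, check d ≤ 11: NO.
Slack = (n − k + 1) − d = -1.
The slack is negative: d = 12 exceeds n − k + 1 = 11 by 1, so the Singleton bound is violated and no linear [16, 6, 12]_13 code can exist. In particular it is not MDS (MDS requires d = n − k + 1 exactly).
Description: the claimed parameters are [16, 6, 12]_13; such a code would be impossible (violates the Singleton bound).


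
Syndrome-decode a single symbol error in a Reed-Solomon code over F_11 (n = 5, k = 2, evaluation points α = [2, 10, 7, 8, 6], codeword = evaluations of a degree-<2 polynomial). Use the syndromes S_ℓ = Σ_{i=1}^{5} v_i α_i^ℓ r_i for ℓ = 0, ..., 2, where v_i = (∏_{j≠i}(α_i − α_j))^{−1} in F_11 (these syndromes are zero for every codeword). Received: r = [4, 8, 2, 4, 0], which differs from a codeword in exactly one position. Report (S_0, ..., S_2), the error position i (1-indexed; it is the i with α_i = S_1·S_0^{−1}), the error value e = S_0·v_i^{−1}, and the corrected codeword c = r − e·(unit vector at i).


S = (4, 8, 5), error at position 1, error magnitude e = 1, c = [3, 8, 2, 4, 0].

Step 1: column multipliers v_i = (∏_{j≠i}(α_i − α_j))^{−1} mod 11.
  i = 1 (α = 2): (2−10)(2−7)(2−8)(2−6) = (−8)·(−5)·(−6)·(−4) = 960 ≡ 3, so v_1 = 3^{−1} = 4 (mod 11).
  i = 2 (α = 10): (10−2)(10−7)(10−8)(10−6) = 8·3·2·4 = 192 ≡ 5, so v_2 = 5^{−1} = 9 (mod 11).
  i = 3 (α = 7): (7−2)(7−10)(7−8)(7−6) = 5·(−3)·(−1)·1 = 15 ≡ 4, so v_3 = 4^{−1} = 3 (mod 11).
  i = 4 (α = 8): (8−2)(8−10)(8−7)(8−6) = 6·(−2)·1·2 = −24 ≡ 9, so v_4 = 9^{−1} = 5 (mod 11).
  i = 5 (α = 6): (6−2)(6−10)(6−7)(6−8) = 4·(−4)·(−1)·(−2) = −32 ≡ 1, so v_5 = 1^{−1} = 1 (mod 11).
  v = [4, 9, 3, 5, 1].
Step 2: syndromes of r = [4, 8, 2, 4, 0] (all sums mod 11).
  S_0 = Σ v_i r_i = 4·4 + 9·8 + 3·2 + 5·4 + 1·0 = 114 ≡ 4.
  S_1 = Σ v_i α_i r_i = 4·2·4 + 9·10·8 + 3·7·2 + 5·8·4 + 1·6·0 = 954 ≡ 8.
  α_i^2 mod 11 = [4, 1, 5, 9, 3].
  S_2 = Σ v_i α_i^2 r_i = 4·4·4 + 9·1·8 + 3·5·2 + 5·9·4 + 1·3·0 = 346 ≡ 5.
  S = (4, 8, 5) ≠ 0, so r is not a codeword (an error is present).
Step 3: locate the error. For a single error e at position i, S_ℓ = v_i·e·α_i^ℓ, so α_err = S_1/S_0.
  S_0^{−1} = 4^{−1} = 3 (mod 11), so α_err = 8·3 = 24 ≡ 2 = α_1. Error position i = 1.
  Consistency check: S_2/S_1 = 5·7 = 35 ≡ 2 = α_err ✓ (single-error assumption holds).
Step 4: error magnitude e = S_0/v_1 = S_0·∏_{j≠1}(α_1 − α_j) = 4·3 = 12 ≡ 1 (mod 11).
Step 5: correct position 1: c_1 = r_1 − e = 4 − 1 ≡ 3 (mod 11). Hence c = [3, 8, 2, 4, 0].
  Check: interpolating c through the α_i gives m(x) = 10 + 2·x (degree < 2) with m(α_i) = c_i for every i, so c is indeed a codeword.


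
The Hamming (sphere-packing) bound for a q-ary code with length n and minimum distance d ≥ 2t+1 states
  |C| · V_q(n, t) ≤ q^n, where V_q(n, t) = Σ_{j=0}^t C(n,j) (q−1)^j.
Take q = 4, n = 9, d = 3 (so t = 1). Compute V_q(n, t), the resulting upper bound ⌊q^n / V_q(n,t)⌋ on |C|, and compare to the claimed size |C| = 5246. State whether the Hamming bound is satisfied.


V_q(n, t) = 28, q^n = 262144, Hamming bound = 9362, |C| = 5246 ≤ bound (satisfied).

Step 1: Compute V_q(n, t) = Σ_{j=0}^1 C(n, j) (q−1)^j.
  j = 0: C(9,0)·(3)^0 = 1·1 = 1.
  j = 1: C(9,1)·(3)^1 = 9·3 = 27.
  V_q(n, t) = 1 + 27 = 28.
Step 2: q^n = 4^9 = 262144.
Step 3: Hamming bound ⌊q^n / V_q(n,t)⌋ = ⌊262144/28⌋ = 9362.
Step 4: Compare |C| = 5246 to 9362: satisfied.
The claimed |C| lies below the Hamming bound.


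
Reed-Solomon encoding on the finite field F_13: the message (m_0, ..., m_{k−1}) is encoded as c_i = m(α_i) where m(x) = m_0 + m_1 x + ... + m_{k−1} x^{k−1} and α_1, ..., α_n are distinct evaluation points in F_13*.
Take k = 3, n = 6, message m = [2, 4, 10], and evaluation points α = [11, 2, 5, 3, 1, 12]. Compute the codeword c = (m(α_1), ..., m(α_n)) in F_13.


c = [8, 11, 12, 0, 3, 8]

Message polynomial: m(x) = 2 + 4·x + 10·x^2 (mod 13).
For each evaluation point α_i, compute m(α_i) mod 13:
  α_1 = 11: Horner steps 10 → 10 → 8, so m(11) = 8.
  α_2 = 2: Horner steps 10 → 11 → 11, so m(2) = 11.
  α_3 = 5: Horner steps 10 → 2 → 12, so m(5) = 12.
  α_4 = 3: Horner steps 10 → 8 → 0, so m(3) = 0.
  α_5 = 1: Horner steps 10 → 1 → 3, so m(1) = 3.
  α_6 = 12: Horner steps 10 → 7 → 8, so m(12) = 8.
Codeword c = [8, 11, 12, 0, 3, 8] ∈ F_13^6.


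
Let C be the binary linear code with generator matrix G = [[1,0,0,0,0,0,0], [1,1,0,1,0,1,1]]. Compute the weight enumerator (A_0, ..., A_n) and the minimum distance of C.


Weight distribution: A_0 = 1, A_1 = 1, A_4 = 1, A_5 = 1. Minimum distance d = 1.

Enumerate all 2^2 = 4 messages m ∈ F_2^2.
For each, compute codeword c = mG in F_2^7, then tally its weight.
  m = 00 → c = 0000000, weight = 0.
  m = 10 → c = 1000000, weight = 1.
  m = 01 → c = 1101011, weight = 5.
  m = 11 → c = 0101011, weight = 4.
Tally weights:
  weight 0: 1 codewords.
  weight 1: 1 codewords.
  weight 4: 1 codewords.
  weight 5: 1 codewords.
Minimum distance d = smallest w > 0 with A_w > 0 = 1.
Sanity: Σ A_w = 4 = 2^2 = 4 ✓.


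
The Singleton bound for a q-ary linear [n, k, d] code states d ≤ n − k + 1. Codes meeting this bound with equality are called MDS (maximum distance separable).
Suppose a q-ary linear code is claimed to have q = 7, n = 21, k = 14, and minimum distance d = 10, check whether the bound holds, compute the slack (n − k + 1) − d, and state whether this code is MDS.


Singleton RHS = n − k + 1 = 8, slack = -2, bound violated (no such code; not MDS).

Singleton bound: d ≤ n − k + 1.
Here n = 21, k = 14, so n − k + 1 = 8.
Given d = 10, check d ≤ 8: NO.
Slack = (n − k + 1) − d = -2.
The slack is negative: d = 10 exceeds n − k + 1 = 8 by 2, so the Singleton bound is violated and no linear [21, 14, 10]_7 code can exist. In particular it is not MDS (MDS requires d = n − k + 1 exactly).
Description: the claimed parameters are [21, 14, 10]_7; such a code would be impossible (violates the Singleton bound).


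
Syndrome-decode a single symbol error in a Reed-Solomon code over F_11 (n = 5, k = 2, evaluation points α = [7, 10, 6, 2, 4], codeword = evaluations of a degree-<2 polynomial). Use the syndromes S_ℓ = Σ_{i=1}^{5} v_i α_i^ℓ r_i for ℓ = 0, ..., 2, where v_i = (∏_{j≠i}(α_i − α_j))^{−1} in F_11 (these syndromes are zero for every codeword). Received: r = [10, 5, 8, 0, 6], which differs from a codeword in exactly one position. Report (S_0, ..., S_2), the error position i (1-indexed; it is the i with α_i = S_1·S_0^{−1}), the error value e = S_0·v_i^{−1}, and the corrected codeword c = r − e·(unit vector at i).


S = (7, 6, 2), error at position 5, error magnitude e = 2, c = [10, 5, 8, 0, 4].

Step 1: column multipliers v_i = (∏_{j≠i}(α_i − α_j))^{−1} mod 11.
  i = 1 (α = 7): (7−10)(7−6)(7−2)(7−4) = (−3)·1·5·3 = −45 ≡ 10, so v_1 = 10^{−1} = 10 (mod 11).
  i = 2 (α = 10): (10−7)(10−6)(10−2)(10−4) = 3·4·8·6 = 576 ≡ 4, so v_2 = 4^{−1} = 3 (mod 11).
  i = 3 (α = 6): (6−7)(6−10)(6−2)(6−4) = (−1)·(−4)·4·2 = 32 ≡ 10, so v_3 = 10^{−1} = 10 (mod 11).
  i = 4 (α = 2): (2−7)(2−10)(2−6)(2−4) = (−5)·(−8)·(−4)·(−2) = 320 ≡ 1, so v_4 = 1^{−1} = 1 (mod 11).
  i = 5 (α = 4): (4−7)(4−10)(4−6)(4−2) = (−3)·(−6)·(−2)·2 = −72 ≡ 5, so v_5 = 5^{−1} = 9 (mod 11).
  v = [10, 3, 10, 1, 9].
Step 2: syndromes of r = [10, 5, 8, 0, 6] (all sums mod 11).
  S_0 = Σ v_i r_i = 10·10 + 3·5 + 10·8 + 1·0 + 9·6 = 249 ≡ 7.
  S_1 = Σ v_i α_i r_i = 10·7·10 + 3·10·5 + 10·6·8 + 1·2·0 + 9·4·6 = 1546 ≡ 6.
  α_i^2 mod 11 = [5, 1, 3, 4, 5].
  S_2 = Σ v_i α_i^2 r_i = 10·5·10 + 3·1·5 + 10·3·8 + 1·4·0 + 9·5·6 = 1025 ≡ 2.
  S = (7, 6, 2) ≠ 0, so r is not a codeword (an error is present).
Step 3: locate the error. For a single error e at position i, S_ℓ = v_i·e·α_i^ℓ, so α_err = S_1/S_0.
  S_0^{−1} = 7^{−1} = 8 (mod 11), so α_err = 6·8 = 48 ≡ 4 = α_5. Error position i = 5.
  Consistency check: S_2/S_1 = 2·2 = 4 ≡ 4 = α_err ✓ (single-error assumption holds).
Step 4: error magnitude e = S_0/v_5 = S_0·∏_{j≠5}(α_5 − α_j) = 7·5 = 35 ≡ 2 (mod 11).
Step 5: correct position 5: c_5 = r_5 − e = 6 − 2 ≡ 4 (mod 11). Hence c = [10, 5, 8, 0, 4].
  Check: interpolating c through the α_i gives m(x) = 7 + 2·x (degree < 2) with m(α_i) = c_i for every i, so c is indeed a codeword.


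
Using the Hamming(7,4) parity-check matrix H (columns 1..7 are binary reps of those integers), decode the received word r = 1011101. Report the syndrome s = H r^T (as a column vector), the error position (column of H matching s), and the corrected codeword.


s = (1, 0, 0)^T, error position = 4, corrected codeword c = 1010101

Compute s = H r^T mod 2 one row at a time:
  s_1 = 1 + 1 + 0 + 1 = 3 ≡ 1 (mod 2).
  s_2 = 0 + 1 + 0 + 1 = 2 ≡ 0 (mod 2).
  s_3 = 1 + 1 + 1 + 1 = 4 ≡ 0 (mod 2).
s = (1, 0, 0)^T — this equals column 4 of H (binary 100), so error is at position 4.
Correct: flip bit 4 of r = 1011101 to get c = 1010101.


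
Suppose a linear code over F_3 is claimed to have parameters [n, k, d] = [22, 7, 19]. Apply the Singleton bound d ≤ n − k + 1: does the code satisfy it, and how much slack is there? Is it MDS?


Singleton RHS = n − k + 1 = 16, slack = -3, bound violated (no such code; not MDS).

Singleton bound: d ≤ n − k + 1.
Here n = 22, k = 7, so n − k + 1 = 16.
Given d = 19, check d ≤ 16: NO.
Slack = (n − k + 1) − d = -3.
The slack is negative: d = 19 exceeds n − k + 1 = 16 by 3, so the Singleton bound is violated and no linear [22, 7, 19]_3 code can exist. In particular it is not MDS (MDS requires d = n − k + 1 exactly).
Description: the claimed parameters are [22, 7, 19]_3; such a code would be impossible (violates the Singleton bound).


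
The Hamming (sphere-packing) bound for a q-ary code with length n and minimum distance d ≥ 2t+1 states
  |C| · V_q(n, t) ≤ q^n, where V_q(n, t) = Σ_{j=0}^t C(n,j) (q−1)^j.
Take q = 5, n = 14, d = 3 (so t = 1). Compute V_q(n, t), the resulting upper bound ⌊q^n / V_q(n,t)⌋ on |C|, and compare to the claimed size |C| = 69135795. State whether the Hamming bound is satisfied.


V_q(n, t) = 57, q^n = 6103515625, Hamming bound = 107079221, |C| = 69135795 ≤ bound (satisfied).

Step 1: Compute V_q(n, t) = Σ_{j=0}^1 C(n, j) (q−1)^j.
  j = 0: C(14,0)·(4)^0 = 1·1 = 1.
  j = 1: C(14,1)·(4)^1 = 14·4 = 56.
  V_q(n, t) = 1 + 56 = 57.
Step 2: q^n = 5^14 = 6103515625.
Step 3: Hamming bound ⌊q^n / V_q(n,t)⌋ = ⌊6103515625/57⌋ = 107079221.
Step 4: Compare |C| = 69135795 to 107079221: satisfied.
The claimed |C| lies below the Hamming bound.


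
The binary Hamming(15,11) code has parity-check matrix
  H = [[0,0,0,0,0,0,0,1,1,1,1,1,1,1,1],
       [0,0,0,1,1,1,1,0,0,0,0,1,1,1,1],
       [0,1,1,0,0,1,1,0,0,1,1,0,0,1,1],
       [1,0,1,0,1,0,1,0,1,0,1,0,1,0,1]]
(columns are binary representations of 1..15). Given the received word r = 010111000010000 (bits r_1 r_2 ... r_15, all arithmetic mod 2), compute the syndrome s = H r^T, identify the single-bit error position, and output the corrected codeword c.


s = (1, 1, 1, 0)^T, error position = 14, corrected codeword c = 010111000010010

Compute s = H r^T mod 2 one row at a time:
  s_1 = 0 + 0 + 0 + 1 + 0 + 0 + 0 + 0 = 1 ≡ 1 (mod 2).
  s_2 = 1 + 1 + 1 + 0 + 0 + 0 + 0 + 0 = 3 ≡ 1 (mod 2).
  s_3 = 1 + 0 + 1 + 0 + 0 + 1 + 0 + 0 = 3 ≡ 1 (mod 2).
  s_4 = 0 + 0 + 1 + 0 + 0 + 1 + 0 + 0 = 2 ≡ 0 (mod 2).
s = (1, 1, 1, 0)^T — this equals column 14 of H (binary 1110), so error is at position 14.
Correct: flip bit 14 of r = 010111000010000 to get c = 010111000010010.


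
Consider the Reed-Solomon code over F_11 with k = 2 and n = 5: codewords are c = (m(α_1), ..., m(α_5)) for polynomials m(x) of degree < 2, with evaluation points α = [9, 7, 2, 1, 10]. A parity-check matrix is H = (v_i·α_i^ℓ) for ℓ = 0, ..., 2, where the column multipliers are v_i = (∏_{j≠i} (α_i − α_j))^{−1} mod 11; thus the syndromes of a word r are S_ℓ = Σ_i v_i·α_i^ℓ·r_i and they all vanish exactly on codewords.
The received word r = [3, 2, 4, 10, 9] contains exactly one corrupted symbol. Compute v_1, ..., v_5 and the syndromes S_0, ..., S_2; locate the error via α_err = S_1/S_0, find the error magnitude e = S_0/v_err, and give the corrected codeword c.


S = (9, 7, 3), error at position 3, error magnitude e = 10, c = [3, 2, 5, 10, 9].

Step 1: column multipliers v_i = (∏_{j≠i}(α_i − α_j))^{−1} mod 11.
  i = 1 (α = 9): (9−7)(9−2)(9−1)(9−10) = 2·7·8·(−1) = −112 ≡ 9, so v_1 = 9^{−1} = 5 (mod 11).
  i = 2 (α = 7): (7−9)(7−2)(7−1)(7−10) = (−2)·5·6·(−3) = 180 ≡ 4, so v_2 = 4^{−1} = 3 (mod 11).
  i = 3 (α = 2): (2−9)(2−7)(2−1)(2−10) = (−7)·(−5)·1·(−8) = −280 ≡ 6, so v_3 = 6^{−1} = 2 (mod 11).
  i = 4 (α = 1): (1−9)(1−7)(1−2)(1−10) = (−8)·(−6)·(−1)·(−9) = 432 ≡ 3, so v_4 = 3^{−1} = 4 (mod 11).
  i = 5 (α = 10): (10−9)(10−7)(10−2)(10−1) = 1·3·8·9 = 216 ≡ 7, so v_5 = 7^{−1} = 8 (mod 11).
  v = [5, 3, 2, 4, 8].
Step 2: syndromes of r = [3, 2, 4, 10, 9] (all sums mod 11).
  S_0 = Σ v_i r_i = 5·3 + 3·2 + 2·4 + 4·10 + 8·9 = 141 ≡ 9.
  S_1 = Σ v_i α_i r_i = 5·9·3 + 3·7·2 + 2·2·4 + 4·1·10 + 8·10·9 = 953 ≡ 7.
  α_i^2 mod 11 = [4, 5, 4, 1, 1].
  S_2 = Σ v_i α_i^2 r_i = 5·4·3 + 3·5·2 + 2·4·4 + 4·1·10 + 8·1·9 = 234 ≡ 3.
  S = (9, 7, 3) ≠ 0, so r is not a codeword (an error is present).
Step 3: locate the error. For a single error e at position i, S_ℓ = v_i·e·α_i^ℓ, so α_err = S_1/S_0.
  S_0^{−1} = 9^{−1} = 5 (mod 11), so α_err = 7·5 = 35 ≡ 2 = α_3. Error position i = 3.
  Consistency check: S_2/S_1 = 3·8 = 24 ≡ 2 = α_err ✓ (single-error assumption holds).
Step 4: error magnitude e = S_0/v_3 = S_0·∏_{j≠3}(α_3 − α_j) = 9·6 = 54 ≡ 10 (mod 11).
Step 5: correct position 3: c_3 = r_3 − e = 4 − 10 ≡ 5 (mod 11). Hence c = [3, 2, 5, 10, 9].
  Check: interpolating c through the α_i gives m(x) = 4 + 6·x (degree < 2) with m(α_i) = c_i for every i, so c is indeed a codeword.
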